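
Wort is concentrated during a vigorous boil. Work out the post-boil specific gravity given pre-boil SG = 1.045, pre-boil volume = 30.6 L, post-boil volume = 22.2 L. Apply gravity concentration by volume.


SG_post = 1 + (SG_pre − 1)·V_pre/V_post
pts_pre = (1.045 − 1)·1000 = 45.0000
pts_post = 45.0000·30.6/22.2 = 62.0270
SG_post = 1 + 62.0270/1000

1.0620


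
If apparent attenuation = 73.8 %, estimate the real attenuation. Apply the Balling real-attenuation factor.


RA = AA · 0.8192
RA = 73.8 · 0.8192

60.4570 %


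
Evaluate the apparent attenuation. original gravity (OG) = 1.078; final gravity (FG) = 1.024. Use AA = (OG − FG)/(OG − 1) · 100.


AA = (1.078 − 1.024)/(1.078 − 1) · 100

69.2308 %


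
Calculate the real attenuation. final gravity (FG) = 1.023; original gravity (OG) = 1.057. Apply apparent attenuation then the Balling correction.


AA = (OG−FG)/(OG−1)·100;  RA = AA·0.8192
AA = (1.057 − 1.023)/(1.057 − 1)·100 = 59.6491
RA = 59.6491·0.8192

48.8646 %


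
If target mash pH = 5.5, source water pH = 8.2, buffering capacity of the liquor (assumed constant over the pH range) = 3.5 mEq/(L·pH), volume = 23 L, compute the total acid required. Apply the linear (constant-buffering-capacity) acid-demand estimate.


acid = buffering capacity · (pH_source − pH_target) · V
acid = 3.5 · (8.2 − 5.5) · 23

217.3500 mEq


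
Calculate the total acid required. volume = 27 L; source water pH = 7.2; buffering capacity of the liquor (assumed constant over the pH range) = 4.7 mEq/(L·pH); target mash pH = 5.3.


acid = buffering capacity · (pH_source − pH_target) · V
acid = 4.7 · (7.2 − 5.3) · 27

241.1100 mEq


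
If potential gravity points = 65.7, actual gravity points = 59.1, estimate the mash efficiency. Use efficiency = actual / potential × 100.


efficiency = 59.1 / 65.7 × 100

89.9543 %


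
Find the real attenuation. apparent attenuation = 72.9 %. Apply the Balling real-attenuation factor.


RA = AA · 0.8192
RA = 72.9 · 0.8192

59.7197 %


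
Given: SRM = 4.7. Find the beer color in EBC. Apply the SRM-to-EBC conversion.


EBC = SRM · 1.97
EBC = 4.7 · 1.97

9.2590 EBC


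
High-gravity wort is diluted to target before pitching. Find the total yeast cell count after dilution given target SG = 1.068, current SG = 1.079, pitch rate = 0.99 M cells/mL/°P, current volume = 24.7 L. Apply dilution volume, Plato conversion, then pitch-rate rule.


V_w = V·((SG_c−1)/(SG_t−1)−1);  °P = 259 − 259/SG_t;  cells = rate·(V+V_w)·°P
V_w = 24.7·((1.079−1)/(1.068−1)−1) = 3.9956
V_final = 24.7 + 3.9956 = 28.6956
°P = 259 − 259/1.068 = 16.4906
cells = 0.99·28.6956·16.4906

468.4764 billion cells


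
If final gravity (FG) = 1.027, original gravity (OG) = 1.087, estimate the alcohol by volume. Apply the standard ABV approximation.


ABV = (OG − FG) · 131.25
ABV = (1.087 − 1.027) · 131.25

7.8750 % ABV


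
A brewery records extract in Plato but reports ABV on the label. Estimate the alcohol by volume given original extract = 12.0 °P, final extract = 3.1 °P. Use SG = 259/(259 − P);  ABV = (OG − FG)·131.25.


OG = 259/(259 − 12.0) = 1.0486
FG = 259/(259 − 3.1) = 1.0121
ABV = (1.0486 − 1.0121)·131.25

4.7865 % ABV


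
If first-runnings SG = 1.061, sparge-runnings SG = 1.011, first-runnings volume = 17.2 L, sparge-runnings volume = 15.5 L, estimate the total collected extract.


total = Σ (SG_i − 1)·1000·V_i
first = (1.061 − 1)·1000·17.2 = 1049.2000
sparge = (1.011 − 1)·1000·15.5 = 170.5000
total = 1049.2000 + 170.5000

1219.7000 gravity·L


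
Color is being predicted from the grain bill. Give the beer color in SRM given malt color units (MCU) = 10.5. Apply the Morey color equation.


SRM = 1.4922 · MCU^0.6859
SRM = 1.4922 · 10.5^0.6859

7.4862 SRM


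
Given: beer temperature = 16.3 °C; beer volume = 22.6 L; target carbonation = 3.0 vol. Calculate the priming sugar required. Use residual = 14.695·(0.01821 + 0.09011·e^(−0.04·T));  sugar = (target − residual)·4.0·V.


residual = 14.695·(0.01821 + 0.09011·e^(−0.04·16.3)) = 0.9575
sugar = (3.0 − 0.9575)·4.0·22.6

184.6429 g


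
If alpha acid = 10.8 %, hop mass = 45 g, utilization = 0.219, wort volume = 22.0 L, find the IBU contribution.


IBU = (α/100)·mass·U·1000 / V
IBU = (10.8/100)·45·0.219·1000 / 22.0

48.3791 IBU


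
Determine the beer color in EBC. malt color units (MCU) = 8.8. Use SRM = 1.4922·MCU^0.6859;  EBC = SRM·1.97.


SRM = 1.4922·8.8^0.6859 = 6.6320
EBC = 6.6320·1.97

13.0651 EBC


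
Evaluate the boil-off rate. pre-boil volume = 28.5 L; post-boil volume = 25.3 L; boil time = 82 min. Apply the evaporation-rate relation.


rate = (V_pre − V_post) / (t_min/60)
rate = (28.5 − 25.3) / (82/60)

2.3415 L/hr


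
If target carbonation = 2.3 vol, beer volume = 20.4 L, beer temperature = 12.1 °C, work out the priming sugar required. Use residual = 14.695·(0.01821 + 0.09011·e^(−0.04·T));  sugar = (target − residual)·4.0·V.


residual = 14.695·(0.01821 + 0.09011·e^(−0.04·12.1)) = 1.0837
sugar = (2.3 − 1.0837)·4.0·20.4

99.2503 g


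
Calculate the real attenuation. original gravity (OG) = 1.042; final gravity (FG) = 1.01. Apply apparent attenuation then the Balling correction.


AA = (OG−FG)/(OG−1)·100;  RA = AA·0.8192
AA = (1.042 − 1.01)/(1.042 − 1)·100 = 76.1905
RA = 76.1905·0.8192

62.4152 %


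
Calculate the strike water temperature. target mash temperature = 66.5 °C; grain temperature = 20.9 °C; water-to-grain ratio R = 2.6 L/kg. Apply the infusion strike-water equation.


T_strike = (0.41/R)·(T_mash − T_grain) + T_mash
T_strike = (0.41/2.6)·(66.5 − 20.9) + 66.5

73.6908 °C


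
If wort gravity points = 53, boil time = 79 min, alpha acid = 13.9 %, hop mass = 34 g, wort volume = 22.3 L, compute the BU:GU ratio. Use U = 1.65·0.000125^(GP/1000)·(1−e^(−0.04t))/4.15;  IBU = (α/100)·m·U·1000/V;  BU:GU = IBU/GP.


U = 1.65·0.000125^(53/1000)·(1−e^(−0.04·79))/4.15 = 0.2365
IBU = (13.9/100)·34·0.2365·1000/22.3 = 50.1110
BU:GU = 50.1110/53

0.9455


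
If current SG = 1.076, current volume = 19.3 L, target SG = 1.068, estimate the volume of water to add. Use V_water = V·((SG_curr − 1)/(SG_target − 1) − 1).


V_water = 19.3·((1.076 − 1)/(1.068 − 1) − 1)

2.2706 L


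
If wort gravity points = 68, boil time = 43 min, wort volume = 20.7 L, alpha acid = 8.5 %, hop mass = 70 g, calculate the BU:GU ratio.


U = 1.65·0.000125^(GP/1000)·(1−e^(−0.04t))/4.15;  IBU = (α/100)·m·U·1000/V;  BU:GU = IBU/GP
U = 1.65·0.000125^(68/1000)·(1−e^(−0.04·43))/4.15 = 0.1771
IBU = (8.5/100)·70·0.1771·1000/20.7 = 50.9191
BU:GU = 50.9191/68

0.7488


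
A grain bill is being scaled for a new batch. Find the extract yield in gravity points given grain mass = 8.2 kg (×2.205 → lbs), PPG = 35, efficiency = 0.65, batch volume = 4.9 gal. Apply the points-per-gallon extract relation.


points = lbs × PPG × eff / vol
lbs = 8.2 × 2.205 = 18.0810
points = 18.0810 × 35 × 0.65 / 4.9

83.9475 points


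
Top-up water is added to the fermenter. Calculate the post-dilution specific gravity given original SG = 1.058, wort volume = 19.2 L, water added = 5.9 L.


SG_new = 1 + (SG_old − 1)·V_old/(V_old + V_water)
pts = (1.058 − 1)·1000·19.2/(19.2 + 5.9) = 44.3665
SG_new = 1 + 44.3665/1000

1.0444


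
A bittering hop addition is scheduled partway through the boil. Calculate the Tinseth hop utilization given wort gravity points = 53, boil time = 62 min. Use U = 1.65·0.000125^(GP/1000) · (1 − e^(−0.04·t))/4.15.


bigness = 1.65·0.000125^(53/1000) = 1.0248
boil_factor = (1 − e^(−0.04·62))/4.15 = 0.2208
U = 1.0248 · 0.2208

0.2263


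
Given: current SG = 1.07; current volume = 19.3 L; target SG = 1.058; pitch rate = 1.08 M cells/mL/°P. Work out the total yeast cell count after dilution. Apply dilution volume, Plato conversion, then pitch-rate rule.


V_w = V·((SG_c−1)/(SG_t−1)−1);  °P = 259 − 259/SG_t;  cells = rate·(V+V_w)·°P
V_w = 19.3·((1.07−1)/(1.058−1)−1) = 3.9931
V_final = 19.3 + 3.9931 = 23.2931
°P = 259 − 259/1.058 = 14.1985
cells = 1.08·23.2931·14.1985

357.1850 billion cells


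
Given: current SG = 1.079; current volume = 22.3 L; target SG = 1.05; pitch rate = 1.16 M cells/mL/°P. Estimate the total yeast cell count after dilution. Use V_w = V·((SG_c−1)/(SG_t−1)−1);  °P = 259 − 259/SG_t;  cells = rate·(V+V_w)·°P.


V_w = 22.3·((1.079−1)/(1.05−1)−1) = 12.9340
V_final = 22.3 + 12.9340 = 35.2340
°P = 259 − 259/1.05 = 12.3333
cells = 1.16·35.2340·12.3333

504.0811 billion cells


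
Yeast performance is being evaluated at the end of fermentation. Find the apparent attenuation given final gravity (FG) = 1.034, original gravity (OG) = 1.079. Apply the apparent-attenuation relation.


AA = (OG − FG)/(OG − 1) · 100
AA = (1.079 − 1.034)/(1.079 − 1) · 100

56.9620 %


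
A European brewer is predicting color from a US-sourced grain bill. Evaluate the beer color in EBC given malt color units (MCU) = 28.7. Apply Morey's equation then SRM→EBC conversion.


SRM = 1.4922·MCU^0.6859;  EBC = SRM·1.97
SRM = 1.4922·28.7^0.6859 = 14.9207
EBC = 14.9207·1.97

29.3937 EBC


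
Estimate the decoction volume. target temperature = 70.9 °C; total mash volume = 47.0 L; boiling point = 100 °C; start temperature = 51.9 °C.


V_dec = V_total·(T_target − T_start)/(T_boil − T_start)
V_dec = 47.0·(70.9 − 51.9)/(100 − 51.9)

18.5655 L


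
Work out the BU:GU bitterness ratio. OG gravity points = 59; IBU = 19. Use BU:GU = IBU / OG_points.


BU:GU = 19 / 59

0.3220


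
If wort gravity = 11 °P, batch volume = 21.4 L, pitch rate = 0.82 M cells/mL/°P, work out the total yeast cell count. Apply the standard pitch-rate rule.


cells (billions) = rate · V_L · °P
cells = 0.82 · 21.4 · 11

193.0280 billion cells


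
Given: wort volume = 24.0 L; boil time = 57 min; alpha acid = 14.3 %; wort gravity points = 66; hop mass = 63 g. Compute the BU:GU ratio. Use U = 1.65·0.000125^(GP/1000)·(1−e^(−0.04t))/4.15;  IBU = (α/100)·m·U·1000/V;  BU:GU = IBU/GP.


U = 1.65·0.000125^(66/1000)·(1−e^(−0.04·57))/4.15 = 0.1972
IBU = (14.3/100)·63·0.1972·1000/24.0 = 74.0348
BU:GU = 74.0348/66

1.1217


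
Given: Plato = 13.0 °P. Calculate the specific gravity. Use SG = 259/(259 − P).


SG = 259/(259 − 13.0)

1.0528


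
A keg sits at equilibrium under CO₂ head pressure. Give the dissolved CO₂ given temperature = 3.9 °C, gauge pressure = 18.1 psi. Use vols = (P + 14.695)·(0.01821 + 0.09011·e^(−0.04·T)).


vols = (18.1 + 14.695)·(0.01821 + 0.09011·e^(−0.04·3.9))

3.1255 volumes


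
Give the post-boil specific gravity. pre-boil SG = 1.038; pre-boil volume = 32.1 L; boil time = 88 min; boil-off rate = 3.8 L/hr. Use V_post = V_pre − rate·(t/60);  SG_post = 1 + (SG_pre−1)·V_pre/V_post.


V_post = 32.1 − 3.8·(88/60) = 26.5267
SG_post = 1 + (1.038 − 1)·32.1/26.5267

1.0460


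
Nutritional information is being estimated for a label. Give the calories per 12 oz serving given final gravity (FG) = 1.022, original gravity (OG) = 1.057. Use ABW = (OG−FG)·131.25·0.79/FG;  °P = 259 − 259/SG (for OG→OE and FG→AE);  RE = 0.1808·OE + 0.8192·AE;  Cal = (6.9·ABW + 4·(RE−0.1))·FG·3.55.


ABW = (1.057 − 1.022)·131.25·0.79/1.022 = 3.5509
OE = 259 − 259/1.057 = 13.9669 °P
AE = 259 − 259/1.022 = 5.5753 °P
RE = 0.1808·13.9669 + 0.8192·5.5753 = 7.0925 °P
Cal = (6.9·3.5509 + 4·(7.0925−0.1))·1.022·3.55

190.3723 kcal


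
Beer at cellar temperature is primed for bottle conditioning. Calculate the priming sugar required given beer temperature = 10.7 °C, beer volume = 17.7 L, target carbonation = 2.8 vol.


residual = 14.695·(0.01821 + 0.09011·e^(−0.04·T));  sugar = (target − residual)·4.0·V
residual = 14.695·(0.01821 + 0.09011·e^(−0.04·10.7)) = 1.1307
sugar = (2.8 − 1.1307)·4.0·17.7

118.1862 g


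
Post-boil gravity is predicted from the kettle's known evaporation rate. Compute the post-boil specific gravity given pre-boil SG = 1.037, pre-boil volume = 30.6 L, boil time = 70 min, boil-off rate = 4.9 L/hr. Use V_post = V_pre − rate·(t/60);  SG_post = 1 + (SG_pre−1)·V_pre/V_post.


V_post = 30.6 − 4.9·(70/60) = 24.8833
SG_post = 1 + (1.037 − 1)·30.6/24.8833

1.0455


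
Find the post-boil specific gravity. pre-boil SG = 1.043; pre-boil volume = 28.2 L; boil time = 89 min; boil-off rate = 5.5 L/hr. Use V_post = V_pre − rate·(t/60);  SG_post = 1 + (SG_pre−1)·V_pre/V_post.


V_post = 28.2 − 5.5·(89/60) = 20.0417
SG_post = 1 + (1.043 − 1)·28.2/20.0417

1.0605


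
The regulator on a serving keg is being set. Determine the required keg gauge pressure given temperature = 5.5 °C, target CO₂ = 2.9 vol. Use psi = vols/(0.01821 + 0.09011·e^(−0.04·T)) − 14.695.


psi = 2.9/(0.01821 + 0.09011·e^(−0.04·5.5)) − 14.695

17.3404 psi


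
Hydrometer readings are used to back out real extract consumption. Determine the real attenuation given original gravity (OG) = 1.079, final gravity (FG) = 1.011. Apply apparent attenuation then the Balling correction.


AA = (OG−FG)/(OG−1)·100;  RA = AA·0.8192
AA = (1.079 − 1.011)/(1.079 − 1)·100 = 86.0759
RA = 86.0759·0.8192

70.5134 %


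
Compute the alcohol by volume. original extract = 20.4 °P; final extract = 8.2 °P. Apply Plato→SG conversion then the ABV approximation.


SG = 259/(259 − P);  ABV = (OG − FG)·131.25
OG = 259/(259 − 20.4) = 1.0855
FG = 259/(259 − 8.2) = 1.0327
ABV = (1.0855 − 1.0327)·131.25

6.9304 % ABV


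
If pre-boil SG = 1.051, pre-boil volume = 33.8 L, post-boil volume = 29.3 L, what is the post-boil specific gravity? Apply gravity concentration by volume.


SG_post = 1 + (SG_pre − 1)·V_pre/V_post
pts_pre = (1.051 − 1)·1000 = 51.0000
pts_post = 51.0000·33.8/29.3 = 58.8328
SG_post = 1 + 58.8328/1000

1.0588


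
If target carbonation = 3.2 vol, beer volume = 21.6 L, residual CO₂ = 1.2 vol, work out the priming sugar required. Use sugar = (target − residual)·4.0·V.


sugar = (3.2 − 1.2)·4.0·21.6

172.8000 g


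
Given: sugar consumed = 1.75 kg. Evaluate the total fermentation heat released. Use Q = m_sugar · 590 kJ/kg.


Q = 1.75 · 590

1032.5000 kJ


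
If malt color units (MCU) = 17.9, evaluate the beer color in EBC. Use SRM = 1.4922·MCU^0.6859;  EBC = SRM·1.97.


SRM = 1.4922·17.9^0.6859 = 10.7934
EBC = 10.7934·1.97

21.2630 EBC


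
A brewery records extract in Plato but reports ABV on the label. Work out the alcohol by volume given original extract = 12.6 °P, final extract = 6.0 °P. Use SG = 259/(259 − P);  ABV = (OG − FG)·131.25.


OG = 259/(259 − 12.6) = 1.0511
FG = 259/(259 − 6.0) = 1.0237
ABV = (1.0511 − 1.0237)·131.25

3.5990 % ABV


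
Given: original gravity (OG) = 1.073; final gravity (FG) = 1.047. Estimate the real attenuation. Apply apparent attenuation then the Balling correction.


AA = (OG−FG)/(OG−1)·100;  RA = AA·0.8192
AA = (1.073 − 1.047)/(1.073 − 1)·100 = 35.6164
RA = 35.6164·0.8192

29.1770 %


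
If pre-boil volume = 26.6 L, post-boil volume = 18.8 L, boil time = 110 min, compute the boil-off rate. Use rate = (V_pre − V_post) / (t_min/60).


rate = (26.6 − 18.8) / (110/60)

4.2545 L/hr


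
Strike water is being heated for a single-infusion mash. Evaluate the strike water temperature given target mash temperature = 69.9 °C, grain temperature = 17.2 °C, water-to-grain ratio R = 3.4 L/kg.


T_strike = (0.41/R)·(T_mash − T_grain) + T_mash
T_strike = (0.41/3.4)·(69.9 − 17.2) + 69.9

76.2550 °C


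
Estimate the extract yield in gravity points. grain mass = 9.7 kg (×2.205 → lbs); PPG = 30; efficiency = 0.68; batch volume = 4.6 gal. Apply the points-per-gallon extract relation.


points = lbs × PPG × eff / vol
lbs = 9.7 × 2.205 = 21.3885
points = 21.3885 × 30 × 0.68 / 4.6

94.8533 points


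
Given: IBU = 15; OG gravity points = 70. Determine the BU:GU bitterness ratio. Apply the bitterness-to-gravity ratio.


BU:GU = IBU / OG_points
BU:GU = 15 / 70

0.2143


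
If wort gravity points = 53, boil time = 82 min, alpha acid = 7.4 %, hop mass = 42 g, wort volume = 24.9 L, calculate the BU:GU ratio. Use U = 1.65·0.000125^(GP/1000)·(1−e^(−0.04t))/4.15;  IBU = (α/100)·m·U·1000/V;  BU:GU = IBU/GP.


U = 1.65·0.000125^(53/1000)·(1−e^(−0.04·82))/4.15 = 0.2376
IBU = (7.4/100)·42·0.2376·1000/24.9 = 29.6617
BU:GU = 29.6617/53

0.5597


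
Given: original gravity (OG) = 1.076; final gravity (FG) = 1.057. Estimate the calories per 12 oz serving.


ABW = (OG−FG)·131.25·0.79/FG;  °P = 259 − 259/SG (for OG→OE and FG→AE);  RE = 0.1808·OE + 0.8192·AE;  Cal = (6.9·ABW + 4·(RE−0.1))·FG·3.55
ABW = (1.076 − 1.057)·131.25·0.79/1.057 = 1.8638
OE = 259 − 259/1.076 = 18.2937 °P
AE = 259 − 259/1.057 = 13.9669 °P
RE = 0.1808·18.2937 + 0.8192·13.9669 = 14.7492 °P
Cal = (6.9·1.8638 + 4·(14.7492−0.1))·1.057·3.55

268.1320 kcal


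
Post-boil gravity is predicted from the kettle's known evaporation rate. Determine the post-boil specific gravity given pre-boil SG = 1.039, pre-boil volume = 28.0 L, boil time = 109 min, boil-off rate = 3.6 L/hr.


V_post = V_pre − rate·(t/60);  SG_post = 1 + (SG_pre−1)·V_pre/V_post
V_post = 28.0 − 3.6·(109/60) = 21.4600
SG_post = 1 + (1.039 − 1)·28.0/21.4600

1.0509


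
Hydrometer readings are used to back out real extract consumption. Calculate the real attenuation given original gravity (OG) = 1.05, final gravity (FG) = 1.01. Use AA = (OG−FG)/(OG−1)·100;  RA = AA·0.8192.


AA = (1.05 − 1.01)/(1.05 − 1)·100 = 80.0000
RA = 80.0000·0.8192

65.5360 %


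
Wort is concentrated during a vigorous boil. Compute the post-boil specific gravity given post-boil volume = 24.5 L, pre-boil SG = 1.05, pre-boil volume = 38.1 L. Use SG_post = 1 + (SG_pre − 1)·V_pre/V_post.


pts_pre = (1.05 − 1)·1000 = 50.0000
pts_post = 50.0000·38.1/24.5 = 77.7551
SG_post = 1 + 77.7551/1000

1.0778


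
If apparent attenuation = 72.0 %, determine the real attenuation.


RA = AA · 0.8192
RA = 72.0 · 0.8192

58.9824 %


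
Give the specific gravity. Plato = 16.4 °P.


SG = 259/(259 − P)
SG = 259/(259 − 16.4)

1.0676


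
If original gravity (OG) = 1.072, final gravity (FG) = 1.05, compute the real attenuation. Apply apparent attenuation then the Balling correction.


AA = (OG−FG)/(OG−1)·100;  RA = AA·0.8192
AA = (1.072 − 1.05)/(1.072 − 1)·100 = 30.5556
RA = 30.5556·0.8192

25.0311 %


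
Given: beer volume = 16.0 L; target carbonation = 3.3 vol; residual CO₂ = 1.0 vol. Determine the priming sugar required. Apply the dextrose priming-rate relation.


sugar = (target − residual)·4.0·V
sugar = (3.3 − 1.0)·4.0·16.0

147.2000 g


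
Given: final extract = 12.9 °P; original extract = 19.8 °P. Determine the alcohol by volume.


SG = 259/(259 − P);  ABV = (OG − FG)·131.25
OG = 259/(259 − 19.8) = 1.0828
FG = 259/(259 − 12.9) = 1.0524
ABV = (1.0828 − 1.0524)·131.25

3.9845 % ABV


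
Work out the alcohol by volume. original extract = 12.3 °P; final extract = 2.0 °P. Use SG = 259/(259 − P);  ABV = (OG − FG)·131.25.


OG = 259/(259 − 12.3) = 1.0499
FG = 259/(259 − 2.0) = 1.0078
ABV = (1.0499 − 1.0078)·131.25

5.5225 % ABV


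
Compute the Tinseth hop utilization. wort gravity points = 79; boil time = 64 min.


U = 1.65·0.000125^(GP/1000) · (1 − e^(−0.04·t))/4.15
bigness = 1.65·0.000125^(79/1000) = 0.8112
boil_factor = (1 − e^(−0.04·64))/4.15 = 0.2223
U = 0.8112 · 0.2223

0.1804


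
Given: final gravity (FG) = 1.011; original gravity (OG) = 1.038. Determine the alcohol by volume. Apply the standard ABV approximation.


ABV = (OG − FG) · 131.25
ABV = (1.038 − 1.011) · 131.25

3.5438 % ABV


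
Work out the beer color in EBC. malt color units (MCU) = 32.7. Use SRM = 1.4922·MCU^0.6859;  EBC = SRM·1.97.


SRM = 1.4922·32.7^0.6859 = 16.3176
EBC = 16.3176·1.97

32.1456 EBC


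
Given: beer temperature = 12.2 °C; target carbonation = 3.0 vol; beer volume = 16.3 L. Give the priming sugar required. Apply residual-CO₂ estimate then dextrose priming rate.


residual = 14.695·(0.01821 + 0.09011·e^(−0.04·T));  sugar = (target − residual)·4.0·V
residual = 14.695·(0.01821 + 0.09011·e^(−0.04·12.2)) = 1.0804
sugar = (3.0 − 1.0804)·4.0·16.3

125.1554 g


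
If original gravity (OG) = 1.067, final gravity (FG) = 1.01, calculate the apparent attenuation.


AA = (OG − FG)/(OG − 1) · 100
AA = (1.067 − 1.01)/(1.067 − 1) · 100

85.0746 %


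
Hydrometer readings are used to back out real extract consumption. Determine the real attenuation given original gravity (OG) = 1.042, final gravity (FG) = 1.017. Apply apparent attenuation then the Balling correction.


AA = (OG−FG)/(OG−1)·100;  RA = AA·0.8192
AA = (1.042 − 1.017)/(1.042 − 1)·100 = 59.5238
RA = 59.5238·0.8192

48.7619 %


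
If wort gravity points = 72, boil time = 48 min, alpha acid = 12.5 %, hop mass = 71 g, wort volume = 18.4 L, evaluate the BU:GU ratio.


U = 1.65·0.000125^(GP/1000)·(1−e^(−0.04t))/4.15;  IBU = (α/100)·m·U·1000/V;  BU:GU = IBU/GP
U = 1.65·0.000125^(72/1000)·(1−e^(−0.04·48))/4.15 = 0.1776
IBU = (12.5/100)·71·0.1776·1000/18.4 = 85.6866
BU:GU = 85.6866/72

1.1901


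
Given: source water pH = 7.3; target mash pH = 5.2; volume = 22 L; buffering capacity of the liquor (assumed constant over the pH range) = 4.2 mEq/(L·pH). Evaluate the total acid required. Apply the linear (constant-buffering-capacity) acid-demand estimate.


acid = buffering capacity · (pH_source − pH_target) · V
acid = 4.2 · (7.3 − 5.2) · 22

194.0400 mEq


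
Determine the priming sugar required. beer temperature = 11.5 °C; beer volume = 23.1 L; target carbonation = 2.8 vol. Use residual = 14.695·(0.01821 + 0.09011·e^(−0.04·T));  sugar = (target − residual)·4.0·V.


residual = 14.695·(0.01821 + 0.09011·e^(−0.04·11.5)) = 1.1035
sugar = (2.8 − 1.1035)·4.0·23.1

156.7547 g


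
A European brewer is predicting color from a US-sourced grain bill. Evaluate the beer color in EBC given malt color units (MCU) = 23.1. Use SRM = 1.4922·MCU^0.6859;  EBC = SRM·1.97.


SRM = 1.4922·23.1^0.6859 = 12.8567
EBC = 12.8567·1.97

25.3276 EBC


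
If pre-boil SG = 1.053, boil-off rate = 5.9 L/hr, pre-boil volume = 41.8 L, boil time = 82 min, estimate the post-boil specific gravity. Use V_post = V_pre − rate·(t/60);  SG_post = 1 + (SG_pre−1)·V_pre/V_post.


V_post = 41.8 − 5.9·(82/60) = 33.7367
SG_post = 1 + (1.053 − 1)·41.8/33.7367

1.0657


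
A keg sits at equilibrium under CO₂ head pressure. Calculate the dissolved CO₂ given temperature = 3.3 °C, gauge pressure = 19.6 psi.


vols = (P + 14.695)·(0.01821 + 0.09011·e^(−0.04·T))
vols = (19.6 + 14.695)·(0.01821 + 0.09011·e^(−0.04·3.3))

3.3327 volumes


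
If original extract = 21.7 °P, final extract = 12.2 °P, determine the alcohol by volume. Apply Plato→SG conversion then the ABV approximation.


SG = 259/(259 − P);  ABV = (OG − FG)·131.25
OG = 259/(259 − 21.7) = 1.0914
FG = 259/(259 − 12.2) = 1.0494
ABV = (1.0914 − 1.0494)·131.25

5.5142 % ABV


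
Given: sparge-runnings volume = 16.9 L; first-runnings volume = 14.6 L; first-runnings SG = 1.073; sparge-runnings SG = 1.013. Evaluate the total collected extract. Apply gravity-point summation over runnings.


total = Σ (SG_i − 1)·1000·V_i
first = (1.073 − 1)·1000·14.6 = 1065.8000
sparge = (1.013 − 1)·1000·16.9 = 219.7000
total = 1065.8000 + 219.7000

1285.5000 gravity·L


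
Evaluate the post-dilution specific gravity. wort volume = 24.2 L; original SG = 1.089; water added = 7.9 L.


SG_new = 1 + (SG_old − 1)·V_old/(V_old + V_water)
pts = (1.089 − 1)·1000·24.2/(24.2 + 7.9) = 67.0966
SG_new = 1 + 67.0966/1000

1.0671


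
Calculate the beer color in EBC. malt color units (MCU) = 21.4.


SRM = 1.4922·MCU^0.6859;  EBC = SRM·1.97
SRM = 1.4922·21.4^0.6859 = 12.1999
EBC = 12.1999·1.97

24.0339 EBC


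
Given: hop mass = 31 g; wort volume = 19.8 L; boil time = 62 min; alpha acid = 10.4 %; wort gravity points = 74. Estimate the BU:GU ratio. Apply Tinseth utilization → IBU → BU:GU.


U = 1.65·0.000125^(GP/1000)·(1−e^(−0.04t))/4.15;  IBU = (α/100)·m·U·1000/V;  BU:GU = IBU/GP
U = 1.65·0.000125^(74/1000)·(1−e^(−0.04·62))/4.15 = 0.1873
IBU = (10.4/100)·31·0.1873·1000/19.8 = 30.5038
BU:GU = 30.5038/74

0.4122


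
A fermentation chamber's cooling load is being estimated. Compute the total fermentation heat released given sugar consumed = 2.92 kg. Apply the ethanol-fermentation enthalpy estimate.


Q = m_sugar · 590 kJ/kg
Q = 2.92 · 590

1722.8000 kJ


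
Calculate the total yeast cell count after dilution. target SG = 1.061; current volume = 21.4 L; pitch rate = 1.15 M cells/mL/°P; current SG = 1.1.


V_w = V·((SG_c−1)/(SG_t−1)−1);  °P = 259 − 259/SG_t;  cells = rate·(V+V_w)·°P
V_w = 21.4·((1.1−1)/(1.061−1)−1) = 13.6820
V_final = 21.4 + 13.6820 = 35.0820
°P = 259 − 259/1.061 = 14.8907
cells = 1.15·35.0820·14.8907

600.7531 billion cells


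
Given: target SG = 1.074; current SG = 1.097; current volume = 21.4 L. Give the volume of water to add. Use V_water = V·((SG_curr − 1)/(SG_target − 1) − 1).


V_water = 21.4·((1.097 − 1)/(1.074 − 1) − 1)

6.6514 L


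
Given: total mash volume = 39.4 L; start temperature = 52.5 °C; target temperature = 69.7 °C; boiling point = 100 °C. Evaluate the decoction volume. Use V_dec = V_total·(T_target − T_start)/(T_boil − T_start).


V_dec = 39.4·(69.7 − 52.5)/(100 − 52.5)

14.2669 L


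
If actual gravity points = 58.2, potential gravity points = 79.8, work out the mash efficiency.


efficiency = actual / potential × 100
efficiency = 58.2 / 79.8 × 100

72.9323 %


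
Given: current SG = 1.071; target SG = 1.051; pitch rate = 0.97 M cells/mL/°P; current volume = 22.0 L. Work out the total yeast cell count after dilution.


V_w = V·((SG_c−1)/(SG_t−1)−1);  °P = 259 − 259/SG_t;  cells = rate·(V+V_w)·°P
V_w = 22.0·((1.071−1)/(1.051−1)−1) = 8.6275
V_final = 22.0 + 8.6275 = 30.6275
°P = 259 − 259/1.051 = 12.5680
cells = 0.97·30.6275·12.5680

373.3789 billion cells


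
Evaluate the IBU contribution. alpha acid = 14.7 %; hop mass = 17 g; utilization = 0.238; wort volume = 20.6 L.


IBU = (α/100)·mass·U·1000 / V
IBU = (14.7/100)·17·0.238·1000 / 20.6

28.8719 IBU


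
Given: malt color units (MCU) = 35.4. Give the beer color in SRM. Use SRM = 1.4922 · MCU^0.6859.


SRM = 1.4922 · 35.4^0.6859

17.2301 SRM


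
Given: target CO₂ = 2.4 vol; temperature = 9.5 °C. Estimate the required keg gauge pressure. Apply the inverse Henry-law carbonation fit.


psi = vols/(0.01821 + 0.09011·e^(−0.04·T)) − 14.695
psi = 2.4/(0.01821 + 0.09011·e^(−0.04·9.5)) − 14.695

15.3678 psi


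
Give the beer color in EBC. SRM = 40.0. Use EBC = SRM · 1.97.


EBC = 40.0 · 1.97

78.8000 EBC


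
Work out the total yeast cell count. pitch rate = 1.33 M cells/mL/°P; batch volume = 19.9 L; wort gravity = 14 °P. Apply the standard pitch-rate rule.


cells (billions) = rate · V_L · °P
cells = 1.33 · 19.9 · 14

370.5380 billion cells


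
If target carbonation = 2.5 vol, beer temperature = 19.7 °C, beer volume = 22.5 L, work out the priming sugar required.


residual = 14.695·(0.01821 + 0.09011·e^(−0.04·T));  sugar = (target − residual)·4.0·V
residual = 14.695·(0.01821 + 0.09011·e^(−0.04·19.7)) = 0.8698
sugar = (2.5 − 0.8698)·4.0·22.5

146.7211 g


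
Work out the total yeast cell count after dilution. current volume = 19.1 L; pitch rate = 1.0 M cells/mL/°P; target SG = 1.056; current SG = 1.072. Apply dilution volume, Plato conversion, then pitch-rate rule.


V_w = V·((SG_c−1)/(SG_t−1)−1);  °P = 259 − 259/SG_t;  cells = rate·(V+V_w)·°P
V_w = 19.1·((1.072−1)/(1.056−1)−1) = 5.4571
V_final = 19.1 + 5.4571 = 24.5571
°P = 259 − 259/1.056 = 13.7348
cells = 1.0·24.5571·13.7348

337.2886 billion cells


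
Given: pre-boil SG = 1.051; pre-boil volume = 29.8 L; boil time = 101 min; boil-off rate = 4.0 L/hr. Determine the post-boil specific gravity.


V_post = V_pre − rate·(t/60);  SG_post = 1 + (SG_pre−1)·V_pre/V_post
V_post = 29.8 − 4.0·(101/60) = 23.0667
SG_post = 1 + (1.051 − 1)·29.8/23.0667

1.0659


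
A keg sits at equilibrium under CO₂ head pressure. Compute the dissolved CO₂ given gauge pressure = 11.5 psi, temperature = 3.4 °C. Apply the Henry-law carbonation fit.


vols = (P + 14.695)·(0.01821 + 0.09011·e^(−0.04·T))
vols = (11.5 + 14.695)·(0.01821 + 0.09011·e^(−0.04·3.4))

2.5373 volumes


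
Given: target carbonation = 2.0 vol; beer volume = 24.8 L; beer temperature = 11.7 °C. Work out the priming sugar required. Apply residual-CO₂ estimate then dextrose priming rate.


residual = 14.695·(0.01821 + 0.09011·e^(−0.04·T));  sugar = (target − residual)·4.0·V
residual = 14.695·(0.01821 + 0.09011·e^(−0.04·11.7)) = 1.0969
sugar = (2.0 − 1.0969)·4.0·24.8

89.5915 g


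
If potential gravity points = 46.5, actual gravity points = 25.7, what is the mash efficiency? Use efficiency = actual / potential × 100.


efficiency = 25.7 / 46.5 × 100

55.2688 %


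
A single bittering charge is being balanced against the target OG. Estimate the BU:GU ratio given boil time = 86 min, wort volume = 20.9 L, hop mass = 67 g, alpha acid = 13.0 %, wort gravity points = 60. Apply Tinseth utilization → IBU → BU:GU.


U = 1.65·0.000125^(GP/1000)·(1−e^(−0.04t))/4.15;  IBU = (α/100)·m·U·1000/V;  BU:GU = IBU/GP
U = 1.65·0.000125^(60/1000)·(1−e^(−0.04·86))/4.15 = 0.2244
IBU = (13.0/100)·67·0.2244·1000/20.9 = 93.5338
BU:GU = 93.5338/60

1.5589


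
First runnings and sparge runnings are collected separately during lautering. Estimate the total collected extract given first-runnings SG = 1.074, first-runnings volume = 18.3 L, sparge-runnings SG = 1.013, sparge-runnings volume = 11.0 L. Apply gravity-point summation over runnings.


total = Σ (SG_i − 1)·1000·V_i
first = (1.074 − 1)·1000·18.3 = 1354.2000
sparge = (1.013 − 1)·1000·11.0 = 143.0000
total = 1354.2000 + 143.0000

1497.2000 gravity·L


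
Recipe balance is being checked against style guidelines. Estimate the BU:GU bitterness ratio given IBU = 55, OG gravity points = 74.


BU:GU = IBU / OG_points
BU:GU = 55 / 74

0.7432


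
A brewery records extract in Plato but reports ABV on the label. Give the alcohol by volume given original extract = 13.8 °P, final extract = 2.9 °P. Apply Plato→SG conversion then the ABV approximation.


SG = 259/(259 − P);  ABV = (OG − FG)·131.25
OG = 259/(259 − 13.8) = 1.0563
FG = 259/(259 − 2.9) = 1.0113
ABV = (1.0563 − 1.0113)·131.25

5.9006 % ABV


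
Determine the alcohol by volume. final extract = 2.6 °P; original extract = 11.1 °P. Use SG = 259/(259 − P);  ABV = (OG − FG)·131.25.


OG = 259/(259 − 11.1) = 1.0448
FG = 259/(259 − 2.6) = 1.0101
ABV = (1.0448 − 1.0101)·131.25

4.5459 % ABV


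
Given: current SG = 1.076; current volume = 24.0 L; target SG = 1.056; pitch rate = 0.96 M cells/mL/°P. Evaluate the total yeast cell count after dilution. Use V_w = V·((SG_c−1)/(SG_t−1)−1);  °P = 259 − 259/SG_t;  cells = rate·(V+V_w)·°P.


V_w = 24.0·((1.076−1)/(1.056−1)−1) = 8.5714
V_final = 24.0 + 8.5714 = 32.5714
°P = 259 − 259/1.056 = 13.7348
cells = 0.96·32.5714·13.7348

429.4691 billion cells


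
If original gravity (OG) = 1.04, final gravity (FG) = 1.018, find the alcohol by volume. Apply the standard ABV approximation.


ABV = (OG − FG) · 131.25
ABV = (1.04 − 1.018) · 131.25

2.8875 % ABV


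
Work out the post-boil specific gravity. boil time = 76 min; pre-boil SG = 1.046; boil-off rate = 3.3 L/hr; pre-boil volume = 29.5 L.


V_post = V_pre − rate·(t/60);  SG_post = 1 + (SG_pre−1)·V_pre/V_post
V_post = 29.5 − 3.3·(76/60) = 25.3200
SG_post = 1 + (1.046 − 1)·29.5/25.3200

1.0536


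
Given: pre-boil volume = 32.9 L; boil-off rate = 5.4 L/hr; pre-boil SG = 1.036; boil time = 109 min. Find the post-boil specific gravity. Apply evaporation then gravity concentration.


V_post = V_pre − rate·(t/60);  SG_post = 1 + (SG_pre−1)·V_pre/V_post
V_post = 32.9 − 5.4·(109/60) = 23.0900
SG_post = 1 + (1.036 − 1)·32.9/23.0900

1.0513


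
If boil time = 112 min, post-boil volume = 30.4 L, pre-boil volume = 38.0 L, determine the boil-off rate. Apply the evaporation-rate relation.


rate = (V_pre − V_post) / (t_min/60)
rate = (38.0 − 30.4) / (112/60)

4.0714 L/hr


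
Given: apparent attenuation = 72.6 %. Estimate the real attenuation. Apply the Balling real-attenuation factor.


RA = AA · 0.8192
RA = 72.6 · 0.8192

59.4739 %


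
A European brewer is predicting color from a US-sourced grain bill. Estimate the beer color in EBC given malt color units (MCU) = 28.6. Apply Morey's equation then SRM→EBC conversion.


SRM = 1.4922·MCU^0.6859;  EBC = SRM·1.97
SRM = 1.4922·28.6^0.6859 = 14.8850
EBC = 14.8850·1.97

29.3234 EBC


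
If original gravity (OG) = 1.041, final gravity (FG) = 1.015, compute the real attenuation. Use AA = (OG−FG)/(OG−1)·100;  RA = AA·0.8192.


AA = (1.041 − 1.015)/(1.041 − 1)·100 = 63.4146
RA = 63.4146·0.8192

51.9493 %


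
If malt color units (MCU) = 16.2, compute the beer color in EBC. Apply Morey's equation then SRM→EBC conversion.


SRM = 1.4922·MCU^0.6859;  EBC = SRM·1.97
SRM = 1.4922·16.2^0.6859 = 10.0794
EBC = 10.0794·1.97

19.8564 EBC


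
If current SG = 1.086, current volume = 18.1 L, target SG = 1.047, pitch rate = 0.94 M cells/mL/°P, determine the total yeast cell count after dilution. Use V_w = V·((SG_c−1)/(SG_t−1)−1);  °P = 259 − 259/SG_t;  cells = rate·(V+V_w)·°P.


V_w = 18.1·((1.086−1)/(1.047−1)−1) = 15.0191
V_final = 18.1 + 15.0191 = 33.1191
°P = 259 − 259/1.047 = 11.6266
cells = 0.94·33.1191·11.6266

361.9578 billion cells


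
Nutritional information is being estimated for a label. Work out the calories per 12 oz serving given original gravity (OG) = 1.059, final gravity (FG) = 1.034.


ABW = (OG−FG)·131.25·0.79/FG;  °P = 259 − 259/SG (for OG→OE and FG→AE);  RE = 0.1808·OE + 0.8192·AE;  Cal = (6.9·ABW + 4·(RE−0.1))·FG·3.55
ABW = (1.059 − 1.034)·131.25·0.79/1.034 = 2.5070
OE = 259 − 259/1.059 = 14.4297 °P
AE = 259 − 259/1.034 = 8.5164 °P
RE = 0.1808·14.4297 + 0.8192·8.5164 = 9.5855 °P
Cal = (6.9·2.5070 + 4·(9.5855−0.1))·1.034·3.55

202.7701 kcal


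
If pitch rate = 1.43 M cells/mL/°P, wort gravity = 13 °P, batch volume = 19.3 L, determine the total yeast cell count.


cells (billions) = rate · V_L · °P
cells = 1.43 · 19.3 · 13

358.7870 billion cells


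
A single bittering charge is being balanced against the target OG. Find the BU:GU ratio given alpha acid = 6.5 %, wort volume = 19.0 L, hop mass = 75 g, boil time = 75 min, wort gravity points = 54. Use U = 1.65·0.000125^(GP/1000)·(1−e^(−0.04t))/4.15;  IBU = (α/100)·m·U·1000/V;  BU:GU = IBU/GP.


U = 1.65·0.000125^(54/1000)·(1−e^(−0.04·75))/4.15 = 0.2325
IBU = (6.5/100)·75·0.2325·1000/19.0 = 59.6638
BU:GU = 59.6638/54

1.1049


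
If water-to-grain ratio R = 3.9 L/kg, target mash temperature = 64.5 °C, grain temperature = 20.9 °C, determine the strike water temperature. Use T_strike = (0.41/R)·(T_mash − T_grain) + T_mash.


T_strike = (0.41/3.9)·(64.5 − 20.9) + 64.5

69.0836 °C


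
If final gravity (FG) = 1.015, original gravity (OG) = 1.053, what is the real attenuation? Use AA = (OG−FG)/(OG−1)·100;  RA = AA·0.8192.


AA = (1.053 − 1.015)/(1.053 − 1)·100 = 71.6981
RA = 71.6981·0.8192

58.7351 %


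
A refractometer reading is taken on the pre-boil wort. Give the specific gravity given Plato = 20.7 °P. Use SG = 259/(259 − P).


SG = 259/(259 − 20.7)

1.0869


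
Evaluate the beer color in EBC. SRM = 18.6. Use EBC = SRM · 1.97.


EBC = 18.6 · 1.97

36.6420 EBC


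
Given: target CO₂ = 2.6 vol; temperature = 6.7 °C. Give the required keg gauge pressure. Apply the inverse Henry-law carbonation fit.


psi = vols/(0.01821 + 0.09011·e^(−0.04·T)) − 14.695
psi = 2.6/(0.01821 + 0.09011·e^(−0.04·6.7)) − 14.695

15.1435 psi


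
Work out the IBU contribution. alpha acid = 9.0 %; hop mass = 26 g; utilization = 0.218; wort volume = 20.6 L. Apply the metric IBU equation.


IBU = (α/100)·mass·U·1000 / V
IBU = (9.0/100)·26·0.218·1000 / 20.6

24.7631 IBU


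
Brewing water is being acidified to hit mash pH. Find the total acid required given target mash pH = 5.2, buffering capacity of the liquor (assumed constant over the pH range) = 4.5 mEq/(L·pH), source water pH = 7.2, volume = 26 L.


acid = buffering capacity · (pH_source − pH_target) · V
acid = 4.5 · (7.2 − 5.2) · 26

234.0000 mEq


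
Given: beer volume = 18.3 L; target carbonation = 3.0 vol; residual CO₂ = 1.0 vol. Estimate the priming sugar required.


sugar = (target − residual)·4.0·V
sugar = (3.0 − 1.0)·4.0·18.3

146.4000 g


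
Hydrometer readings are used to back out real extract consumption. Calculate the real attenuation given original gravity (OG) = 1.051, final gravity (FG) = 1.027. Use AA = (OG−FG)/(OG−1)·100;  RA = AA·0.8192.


AA = (1.051 − 1.027)/(1.051 − 1)·100 = 47.0588
RA = 47.0588·0.8192

38.5506 %


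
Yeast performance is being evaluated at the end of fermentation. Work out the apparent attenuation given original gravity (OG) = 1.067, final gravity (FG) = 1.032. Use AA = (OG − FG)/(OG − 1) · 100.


AA = (1.067 − 1.032)/(1.067 − 1) · 100

52.2388 %


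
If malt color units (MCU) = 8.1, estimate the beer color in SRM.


SRM = 1.4922 · MCU^0.6859
SRM = 1.4922 · 8.1^0.6859

6.2655 SRM


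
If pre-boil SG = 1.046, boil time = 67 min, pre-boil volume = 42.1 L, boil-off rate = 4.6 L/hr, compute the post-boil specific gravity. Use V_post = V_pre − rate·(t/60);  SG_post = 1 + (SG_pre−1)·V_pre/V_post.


V_post = 42.1 − 4.6·(67/60) = 36.9633
SG_post = 1 + (1.046 − 1)·42.1/36.9633

1.0524


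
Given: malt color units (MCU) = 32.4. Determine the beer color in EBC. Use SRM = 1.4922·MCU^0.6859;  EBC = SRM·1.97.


SRM = 1.4922·32.4^0.6859 = 16.2147
EBC = 16.2147·1.97

31.9430 EBC


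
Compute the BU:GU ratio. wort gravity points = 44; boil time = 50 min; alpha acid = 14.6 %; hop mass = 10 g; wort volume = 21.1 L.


U = 1.65·0.000125^(GP/1000)·(1−e^(−0.04t))/4.15;  IBU = (α/100)·m·U·1000/V;  BU:GU = IBU/GP
U = 1.65·0.000125^(44/1000)·(1−e^(−0.04·50))/4.15 = 0.2315
IBU = (14.6/100)·10·0.2315·1000/21.1 = 16.0184
BU:GU = 16.0184/44

0.3641


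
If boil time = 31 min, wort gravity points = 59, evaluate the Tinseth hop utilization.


U = 1.65·0.000125^(GP/1000) · (1 − e^(−0.04·t))/4.15
bigness = 1.65·0.000125^(59/1000) = 0.9710
boil_factor = (1 − e^(−0.04·31))/4.15 = 0.1712
U = 0.9710 · 0.1712

0.1663


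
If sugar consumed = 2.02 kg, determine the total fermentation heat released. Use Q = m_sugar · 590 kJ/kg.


Q = 2.02 · 590

1191.8000 kJ


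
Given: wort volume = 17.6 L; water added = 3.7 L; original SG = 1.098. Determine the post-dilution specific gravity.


SG_new = 1 + (SG_old − 1)·V_old/(V_old + V_water)
pts = (1.098 − 1)·1000·17.6/(17.6 + 3.7) = 80.9765
SG_new = 1 + 80.9765/1000

1.0810
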